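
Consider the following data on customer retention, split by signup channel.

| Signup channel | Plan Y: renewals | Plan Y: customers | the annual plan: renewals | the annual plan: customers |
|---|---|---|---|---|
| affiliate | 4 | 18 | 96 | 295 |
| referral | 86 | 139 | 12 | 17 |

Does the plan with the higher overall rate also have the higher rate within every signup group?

No

Affiliate: Plan Y 4/18 = 22.2%, the annual plan 96/295 = 32.5% → the annual plan
Referral: Plan Y 86/139 = 61.9%, the annual plan 12/17 = 70.6% → the annual plan
Overall: Plan Y 90/157 = 57.3%, the annual plan 108/312 = 34.6% → Plan Y
The annual plan wins each signup group but Plan Y wins overall — the comparison reverses. The annual plan's customers skew toward affiliate, which has a lower base rate.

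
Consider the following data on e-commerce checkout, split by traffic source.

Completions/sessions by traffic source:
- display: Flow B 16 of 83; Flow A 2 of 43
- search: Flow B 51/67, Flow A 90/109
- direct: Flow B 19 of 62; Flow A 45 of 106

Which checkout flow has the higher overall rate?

Flow A

Display: Flow B 16/83 = 19.3%, Flow A 2/43 = 4.7% → Flow B
Search: Flow B 51/67 = 76.1%, Flow A 90/109 = 82.6% → Flow A
Direct: Flow B 19/62 = 30.6%, Flow A 45/106 = 42.5% → Flow A
Overall: Flow B 86/212 = 40.6%, Flow A 137/258 = 53.1% → Flow A
(Neither sweeps every traffic group, but Flow A has the higher pooled rate.)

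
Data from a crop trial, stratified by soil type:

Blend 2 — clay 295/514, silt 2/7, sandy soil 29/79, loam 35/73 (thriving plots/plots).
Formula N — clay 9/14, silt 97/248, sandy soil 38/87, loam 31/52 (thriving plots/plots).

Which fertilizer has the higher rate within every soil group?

Clay: Blend 2 295/514 = 57.4%, Formula N 9/14 = 64.3% → Formula N
Silt: Blend 2 2/7 = 28.6%, Formula N 97/248 = 39.1% → Formula N
Sandy soil: Blend 2 29/79 = 36.7%, Formula N 38/87 = 43.7% → Formula N
Loam: Blend 2 35/73 = 47.9%, Formula N 31/52 = 59.6% → Formula N
Formula N has the higher rate in all 4 groups.

Formula N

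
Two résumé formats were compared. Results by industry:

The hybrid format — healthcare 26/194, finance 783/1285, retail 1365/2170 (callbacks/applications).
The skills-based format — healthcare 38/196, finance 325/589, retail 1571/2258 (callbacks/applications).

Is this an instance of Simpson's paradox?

No

Healthcare: the hybrid format 26/194 = 13.4%, the skills-based format 38/196 = 19.4% → the skills-based format
Finance: the hybrid format 783/1285 = 60.9%, the skills-based format 325/589 = 55.2% → the hybrid format
Retail: the hybrid format 1365/2170 = 62.9%, the skills-based format 1571/2258 = 69.6% → the skills-based format
Overall: the hybrid format 2174/3649 = 59.6%, the skills-based format 1934/3043 = 63.6% → the skills-based format
Neither sweeps: the hybrid format wins 1 of 3 groups, the skills-based format wins 2. The skills-based format wins overall but not every group — no Simpson reversal.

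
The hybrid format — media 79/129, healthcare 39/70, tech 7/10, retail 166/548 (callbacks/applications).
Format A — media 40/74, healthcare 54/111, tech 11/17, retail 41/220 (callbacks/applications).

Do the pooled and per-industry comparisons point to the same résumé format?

Media: the hybrid format 79/129 = 61.2%, Format A 40/74 = 54.1% → the hybrid format
Healthcare: the hybrid format 39/70 = 55.7%, Format A 54/111 = 48.6% → the hybrid format
Tech: the hybrid format 7/10 = 70.0%, Format A 11/17 = 64.7% → the hybrid format
Retail: the hybrid format 166/548 = 30.3%, Format A 41/220 = 18.6% → the hybrid format
Overall: the hybrid format 291/757 = 38.4%, Format A 146/422 = 34.6% → the hybrid format
The hybrid format wins overall and in every industry group — no reversal.

Yes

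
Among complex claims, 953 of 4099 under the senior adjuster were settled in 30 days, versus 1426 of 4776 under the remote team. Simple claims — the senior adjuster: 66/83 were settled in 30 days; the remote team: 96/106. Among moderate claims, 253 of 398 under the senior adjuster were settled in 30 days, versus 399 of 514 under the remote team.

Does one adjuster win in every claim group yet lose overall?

No

Complex: the senior adjuster 953/4099 = 23.2%, the remote team 1426/4776 = 29.9% → the remote team
Simple: the senior adjuster 66/83 = 79.5%, the remote team 96/106 = 90.6% → the remote team
Moderate: the senior adjuster 253/398 = 63.6%, the remote team 399/514 = 77.6% → the remote team
Overall: the senior adjuster 1272/4580 = 27.8%, the remote team 1921/5396 = 35.6% → the remote team
The remote team wins overall and in every claim group — no reversal.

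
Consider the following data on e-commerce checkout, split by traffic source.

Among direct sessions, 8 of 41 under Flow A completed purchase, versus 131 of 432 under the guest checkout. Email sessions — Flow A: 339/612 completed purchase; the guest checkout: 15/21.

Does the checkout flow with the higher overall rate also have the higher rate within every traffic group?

Direct: Flow A 8/41 = 19.5%, the guest checkout 131/432 = 30.3% → the guest checkout
Email: Flow A 339/612 = 55.4%, the guest checkout 15/21 = 71.4% → the guest checkout
Overall: Flow A 347/653 = 53.1%, the guest checkout 146/453 = 32.2% → Flow A
The guest checkout wins each traffic group but Flow A wins overall — the comparison reverses. The guest checkout's sessions skew toward direct, which has a lower base rate.

No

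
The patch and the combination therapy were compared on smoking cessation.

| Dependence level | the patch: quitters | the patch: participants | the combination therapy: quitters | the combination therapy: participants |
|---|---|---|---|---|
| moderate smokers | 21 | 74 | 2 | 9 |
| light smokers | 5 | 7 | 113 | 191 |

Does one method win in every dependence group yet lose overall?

Moderate smokers: the patch 21/74 = 28.4%, the combination therapy 2/9 = 22.2% → the patch
Light smokers: the patch 5/7 = 71.4%, the combination therapy 113/191 = 59.2% → the patch
Overall: the patch 26/81 = 32.1%, the combination therapy 115/200 = 57.5% → the combination therapy
The patch wins each dependence group but the combination therapy wins overall — the comparison reverses. The patch's participants skew toward moderate smokers, which has a lower base rate.

Yes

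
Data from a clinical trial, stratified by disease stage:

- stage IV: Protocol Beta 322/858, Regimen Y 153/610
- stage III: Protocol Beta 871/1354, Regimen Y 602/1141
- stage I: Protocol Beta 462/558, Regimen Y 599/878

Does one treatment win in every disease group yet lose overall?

No

Stage IV: Protocol Beta 322/858 = 37.5%, Regimen Y 153/610 = 25.1% → Protocol Beta
Stage III: Protocol Beta 871/1354 = 64.3%, Regimen Y 602/1141 = 52.8% → Protocol Beta
Stage I: Protocol Beta 462/558 = 82.8%, Regimen Y 599/878 = 68.2% → Protocol Beta
Overall: Protocol Beta 1655/2770 = 59.7%, Regimen Y 1354/2629 = 51.5% → Protocol Beta
Protocol Beta wins overall and in every disease group — no reversal.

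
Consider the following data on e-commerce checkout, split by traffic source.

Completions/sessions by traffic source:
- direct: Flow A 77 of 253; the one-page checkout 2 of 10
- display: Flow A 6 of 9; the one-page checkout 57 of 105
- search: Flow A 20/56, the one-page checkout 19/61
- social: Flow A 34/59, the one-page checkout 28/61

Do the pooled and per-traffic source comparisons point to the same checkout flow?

No

Direct: Flow A 77/253 = 30.4%, the one-page checkout 2/10 = 20.0% → Flow A
Display: Flow A 6/9 = 66.7%, the one-page checkout 57/105 = 54.3% → Flow A
Search: Flow A 20/56 = 35.7%, the one-page checkout 19/61 = 31.1% → Flow A
Social: Flow A 34/59 = 57.6%, the one-page checkout 28/61 = 45.9% → Flow A
Overall: Flow A 137/377 = 36.3%, the one-page checkout 106/237 = 44.7% → the one-page checkout
Flow A wins each traffic group but the one-page checkout wins overall — the comparison reverses. Flow A's sessions skew toward direct, which has a lower base rate.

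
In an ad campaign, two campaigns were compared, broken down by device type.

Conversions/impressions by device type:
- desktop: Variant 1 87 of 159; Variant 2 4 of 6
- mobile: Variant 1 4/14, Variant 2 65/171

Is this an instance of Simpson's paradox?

Yes

Desktop: Variant 1 87/159 = 54.7%, Variant 2 4/6 = 66.7% → Variant 2
Mobile: Variant 1 4/14 = 28.6%, Variant 2 65/171 = 38.0% → Variant 2
Overall: Variant 1 91/173 = 52.6%, Variant 2 69/177 = 39.0% → Variant 1
Variant 2 wins each device group but Variant 1 wins overall — the comparison reverses. Variant 2's impressions skew toward mobile, which has a lower base rate.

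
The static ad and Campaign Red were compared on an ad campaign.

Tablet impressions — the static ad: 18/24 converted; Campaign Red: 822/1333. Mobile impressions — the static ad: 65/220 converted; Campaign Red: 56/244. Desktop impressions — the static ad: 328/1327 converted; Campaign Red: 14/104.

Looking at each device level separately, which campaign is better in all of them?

the static ad

Tablet: the static ad 18/24 = 75.0%, Campaign Red 822/1333 = 61.7% → the static ad
Mobile: the static ad 65/220 = 29.5%, Campaign Red 56/244 = 23.0% → the static ad
Desktop: the static ad 328/1327 = 24.7%, Campaign Red 14/104 = 13.5% → the static ad
The static ad has the higher rate in all 3 groups.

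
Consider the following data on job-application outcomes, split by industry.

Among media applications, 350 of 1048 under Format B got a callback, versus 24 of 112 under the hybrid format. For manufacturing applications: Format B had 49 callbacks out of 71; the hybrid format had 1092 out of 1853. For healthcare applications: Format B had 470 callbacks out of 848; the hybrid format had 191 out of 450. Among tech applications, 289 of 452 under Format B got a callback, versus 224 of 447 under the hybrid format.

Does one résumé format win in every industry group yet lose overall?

Media: Format B 350/1048 = 33.4%, the hybrid format 24/112 = 21.4% → Format B
Manufacturing: Format B 49/71 = 69.0%, the hybrid format 1092/1853 = 58.9% → Format B
Healthcare: Format B 470/848 = 55.4%, the hybrid format 191/450 = 42.4% → Format B
Tech: Format B 289/452 = 63.9%, the hybrid format 224/447 = 50.1% → Format B
Overall: Format B 1158/2419 = 47.9%, the hybrid format 1531/2862 = 53.5% → the hybrid format
Format B wins each industry group but the hybrid format wins overall — the comparison reverses. Format B's applications skew toward media, which has a lower base rate.

Yes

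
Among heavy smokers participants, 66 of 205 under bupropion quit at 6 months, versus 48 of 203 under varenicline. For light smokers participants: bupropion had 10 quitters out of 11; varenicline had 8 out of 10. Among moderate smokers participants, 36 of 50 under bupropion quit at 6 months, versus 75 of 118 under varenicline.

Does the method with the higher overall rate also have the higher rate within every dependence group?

Yes

Heavy smokers: bupropion 66/205 = 32.2%, varenicline 48/203 = 23.6% → bupropion
Light smokers: bupropion 10/11 = 90.9%, varenicline 8/10 = 80.0% → bupropion
Moderate smokers: bupropion 36/50 = 72.0%, varenicline 75/118 = 63.6% → bupropion
Overall: bupropion 112/266 = 42.1%, varenicline 131/331 = 39.6% → bupropion
Bupropion wins overall and in every dependence group — no reversal.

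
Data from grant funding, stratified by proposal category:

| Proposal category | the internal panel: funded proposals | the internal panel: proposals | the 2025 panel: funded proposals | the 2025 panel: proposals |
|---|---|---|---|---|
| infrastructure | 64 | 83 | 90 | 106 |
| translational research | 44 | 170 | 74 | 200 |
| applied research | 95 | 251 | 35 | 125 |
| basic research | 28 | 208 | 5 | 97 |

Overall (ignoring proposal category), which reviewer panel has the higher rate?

Infrastructure: the internal panel 64/83 = 77.1%, the 2025 panel 90/106 = 84.9% → the 2025 panel
Translational research: the internal panel 44/170 = 25.9%, the 2025 panel 74/200 = 37.0% → the 2025 panel
Applied research: the internal panel 95/251 = 37.8%, the 2025 panel 35/125 = 28.0% → the internal panel
Basic research: the internal panel 28/208 = 13.5%, the 2025 panel 5/97 = 5.2% → the internal panel
Overall: the internal panel 231/712 = 32.4%, the 2025 panel 204/528 = 38.6% → the 2025 panel
(Neither sweeps every proposal group, but the 2025 panel has the higher pooled rate.)

the 2025 panel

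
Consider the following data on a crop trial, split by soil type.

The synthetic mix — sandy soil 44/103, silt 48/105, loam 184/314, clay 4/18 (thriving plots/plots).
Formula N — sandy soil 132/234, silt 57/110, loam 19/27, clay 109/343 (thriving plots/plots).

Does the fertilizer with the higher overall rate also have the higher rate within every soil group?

Sandy soil: the synthetic mix 44/103 = 42.7%, Formula N 132/234 = 56.4% → Formula N
Silt: the synthetic mix 48/105 = 45.7%, Formula N 57/110 = 51.8% → Formula N
Loam: the synthetic mix 184/314 = 58.6%, Formula N 19/27 = 70.4% → Formula N
Clay: the synthetic mix 4/18 = 22.2%, Formula N 109/343 = 31.8% → Formula N
Overall: the synthetic mix 280/540 = 51.9%, Formula N 317/714 = 44.4% → the synthetic mix
Formula N wins each soil group but the synthetic mix wins overall — the comparison reverses. Formula N's plots skew toward clay, which has a lower base rate.

No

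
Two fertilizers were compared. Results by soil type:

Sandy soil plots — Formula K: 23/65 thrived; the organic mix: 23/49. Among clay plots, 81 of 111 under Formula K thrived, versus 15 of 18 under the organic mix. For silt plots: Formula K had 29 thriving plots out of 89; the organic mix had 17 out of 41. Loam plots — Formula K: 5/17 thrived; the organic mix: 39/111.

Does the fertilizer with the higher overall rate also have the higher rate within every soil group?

Sandy soil: Formula K 23/65 = 35.4%, the organic mix 23/49 = 46.9% → the organic mix
Clay: Formula K 81/111 = 73.0%, the organic mix 15/18 = 83.3% → the organic mix
Silt: Formula K 29/89 = 32.6%, the organic mix 17/41 = 41.5% → the organic mix
Loam: Formula K 5/17 = 29.4%, the organic mix 39/111 = 35.1% → the organic mix
Overall: Formula K 138/282 = 48.9%, the organic mix 94/219 = 42.9% → Formula K
The organic mix wins each soil group but Formula K wins overall — the comparison reverses. The organic mix's plots skew toward loam, which has a lower base rate.

No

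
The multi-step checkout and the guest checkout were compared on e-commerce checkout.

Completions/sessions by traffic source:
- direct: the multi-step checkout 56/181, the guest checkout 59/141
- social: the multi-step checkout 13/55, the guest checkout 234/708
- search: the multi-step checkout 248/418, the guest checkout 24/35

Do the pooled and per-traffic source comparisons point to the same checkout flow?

Direct: the multi-step checkout 56/181 = 30.9%, the guest checkout 59/141 = 41.8% → the guest checkout
Social: the multi-step checkout 13/55 = 23.6%, the guest checkout 234/708 = 33.1% → the guest checkout
Search: the multi-step checkout 248/418 = 59.3%, the guest checkout 24/35 = 68.6% → the guest checkout
Overall: the multi-step checkout 317/654 = 48.5%, the guest checkout 317/884 = 35.9% → the multi-step checkout
The guest checkout wins each traffic group but the multi-step checkout wins overall — the comparison reverses. The guest checkout's sessions skew toward social, which has a lower base rate.

No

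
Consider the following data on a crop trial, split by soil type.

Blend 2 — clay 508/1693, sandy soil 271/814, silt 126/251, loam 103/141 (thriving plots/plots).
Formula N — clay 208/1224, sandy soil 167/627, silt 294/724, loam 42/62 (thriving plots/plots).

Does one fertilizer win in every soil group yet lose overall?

Clay: Blend 2 508/1693 = 30.0%, Formula N 208/1224 = 17.0% → Blend 2
Sandy soil: Blend 2 271/814 = 33.3%, Formula N 167/627 = 26.6% → Blend 2
Silt: Blend 2 126/251 = 50.2%, Formula N 294/724 = 40.6% → Blend 2
Loam: Blend 2 103/141 = 73.0%, Formula N 42/62 = 67.7% → Blend 2
Overall: Blend 2 1008/2899 = 34.8%, Formula N 711/2637 = 27.0% → Blend 2
Blend 2 wins overall and in every soil group — no reversal.

No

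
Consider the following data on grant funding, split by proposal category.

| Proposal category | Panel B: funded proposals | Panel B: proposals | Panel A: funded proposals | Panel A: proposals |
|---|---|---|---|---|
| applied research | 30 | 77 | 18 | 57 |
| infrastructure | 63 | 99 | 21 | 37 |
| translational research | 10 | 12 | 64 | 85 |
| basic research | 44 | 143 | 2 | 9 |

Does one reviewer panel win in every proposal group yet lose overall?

Yes

Applied research: Panel B 30/77 = 39.0%, Panel A 18/57 = 31.6% → Panel B
Infrastructure: Panel B 63/99 = 63.6%, Panel A 21/37 = 56.8% → Panel B
Translational research: Panel B 10/12 = 83.3%, Panel A 64/85 = 75.3% → Panel B
Basic research: Panel B 44/143 = 30.8%, Panel A 2/9 = 22.2% → Panel B
Overall: Panel B 147/331 = 44.4%, Panel A 105/188 = 55.9% → Panel A
Panel B wins each proposal group but Panel A wins overall — the comparison reverses. Panel B's proposals skew toward basic research, which has a lower base rate.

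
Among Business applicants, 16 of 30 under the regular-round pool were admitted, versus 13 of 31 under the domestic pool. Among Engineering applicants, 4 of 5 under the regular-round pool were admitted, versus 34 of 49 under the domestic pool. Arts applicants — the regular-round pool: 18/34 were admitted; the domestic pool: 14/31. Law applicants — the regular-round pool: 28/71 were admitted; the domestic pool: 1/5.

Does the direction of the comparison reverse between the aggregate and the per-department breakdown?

Business: the regular-round pool 16/30 = 53.3%, the domestic pool 13/31 = 41.9% → the regular-round pool
Engineering: the regular-round pool 4/5 = 80.0%, the domestic pool 34/49 = 69.4% → the regular-round pool
Arts: the regular-round pool 18/34 = 52.9%, the domestic pool 14/31 = 45.2% → the regular-round pool
Law: the regular-round pool 28/71 = 39.4%, the domestic pool 1/5 = 20.0% → the regular-round pool
Overall: the regular-round pool 66/140 = 47.1%, the domestic pool 62/116 = 53.4% → the domestic pool
The regular-round pool wins each department group but the domestic pool wins overall — the comparison reverses. The regular-round pool's applicants skew toward Law, which has a lower base rate.

Yes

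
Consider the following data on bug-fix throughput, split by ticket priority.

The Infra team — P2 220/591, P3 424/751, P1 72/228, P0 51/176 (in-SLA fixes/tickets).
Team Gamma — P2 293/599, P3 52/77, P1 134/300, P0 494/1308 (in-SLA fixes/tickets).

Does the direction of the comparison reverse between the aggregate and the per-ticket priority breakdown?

P2: the Infra team 220/591 = 37.2%, Team Gamma 293/599 = 48.9% → Team Gamma
P3: the Infra team 424/751 = 56.5%, Team Gamma 52/77 = 67.5% → Team Gamma
P1: the Infra team 72/228 = 31.6%, Team Gamma 134/300 = 44.7% → Team Gamma
P0: the Infra team 51/176 = 29.0%, Team Gamma 494/1308 = 37.8% → Team Gamma
Overall: the Infra team 767/1746 = 43.9%, Team Gamma 973/2284 = 42.6% → the Infra team
Team Gamma wins each ticket group but the Infra team wins overall — the comparison reverses. Team Gamma's tickets skew toward P0, which has a lower base rate.

Yes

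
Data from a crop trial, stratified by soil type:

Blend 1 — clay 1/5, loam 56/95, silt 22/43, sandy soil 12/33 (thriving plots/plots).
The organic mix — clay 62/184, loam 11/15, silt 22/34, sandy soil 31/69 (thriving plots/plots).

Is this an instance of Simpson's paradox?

Clay: Blend 1 1/5 = 20.0%, the organic mix 62/184 = 33.7% → the organic mix
Loam: Blend 1 56/95 = 58.9%, the organic mix 11/15 = 73.3% → the organic mix
Silt: Blend 1 22/43 = 51.2%, the organic mix 22/34 = 64.7% → the organic mix
Sandy soil: Blend 1 12/33 = 36.4%, the organic mix 31/69 = 44.9% → the organic mix
Overall: Blend 1 91/176 = 51.7%, the organic mix 126/302 = 41.7% → Blend 1
The organic mix wins each soil group but Blend 1 wins overall — the comparison reverses. The organic mix's plots skew toward clay, which has a lower base rate.

Yes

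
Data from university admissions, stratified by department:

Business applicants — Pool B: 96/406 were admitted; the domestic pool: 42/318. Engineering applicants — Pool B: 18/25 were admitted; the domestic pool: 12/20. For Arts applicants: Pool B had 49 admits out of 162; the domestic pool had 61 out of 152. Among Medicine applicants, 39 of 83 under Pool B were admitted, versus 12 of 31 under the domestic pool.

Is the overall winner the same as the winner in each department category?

Business: Pool B 96/406 = 23.6%, the domestic pool 42/318 = 13.2% → Pool B
Engineering: Pool B 18/25 = 72.0%, the domestic pool 12/20 = 60.0% → Pool B
Arts: Pool B 49/162 = 30.2%, the domestic pool 61/152 = 40.1% → the domestic pool
Medicine: Pool B 39/83 = 47.0%, the domestic pool 12/31 = 38.7% → Pool B
Overall: Pool B 202/676 = 29.9%, the domestic pool 127/521 = 24.4% → Pool B
Neither sweeps: Pool B wins 3 of 4 groups, the domestic pool wins 1. Pool B wins overall but not every group — no Simpson reversal.

No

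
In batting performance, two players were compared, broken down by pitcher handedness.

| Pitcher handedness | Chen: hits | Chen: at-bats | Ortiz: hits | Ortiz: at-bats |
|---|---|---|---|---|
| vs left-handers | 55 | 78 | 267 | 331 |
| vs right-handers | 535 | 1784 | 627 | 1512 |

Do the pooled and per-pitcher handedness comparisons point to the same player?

Yes

Vs left-handers: Chen 55/78 = 70.5%, Ortiz 267/331 = 80.7% → Ortiz
Vs right-handers: Chen 535/1784 = 30.0%, Ortiz 627/1512 = 41.5% → Ortiz
Overall: Chen 590/1862 = 31.7%, Ortiz 894/1843 = 48.5% → Ortiz
Ortiz wins overall and in every pitcher group — no reversal.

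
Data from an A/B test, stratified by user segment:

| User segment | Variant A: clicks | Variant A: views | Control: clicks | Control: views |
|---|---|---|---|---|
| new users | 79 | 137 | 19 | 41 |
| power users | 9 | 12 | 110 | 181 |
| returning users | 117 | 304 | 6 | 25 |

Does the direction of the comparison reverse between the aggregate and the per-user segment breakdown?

New users: Variant A 79/137 = 57.7%, Control 19/41 = 46.3% → Variant A
Power users: Variant A 9/12 = 75.0%, Control 110/181 = 60.8% → Variant A
Returning users: Variant A 117/304 = 38.5%, Control 6/25 = 24.0% → Variant A
Overall: Variant A 205/453 = 45.3%, Control 135/247 = 54.7% → Control
Variant A wins each user group but Control wins overall — the comparison reverses. Variant A's views skew toward returning users, which has a lower base rate.

Yes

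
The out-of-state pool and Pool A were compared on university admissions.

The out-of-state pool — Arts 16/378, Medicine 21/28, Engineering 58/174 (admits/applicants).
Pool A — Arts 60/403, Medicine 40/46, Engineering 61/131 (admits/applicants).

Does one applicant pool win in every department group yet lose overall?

No

Arts: the out-of-state pool 16/378 = 4.2%, Pool A 60/403 = 14.9% → Pool A
Medicine: the out-of-state pool 21/28 = 75.0%, Pool A 40/46 = 87.0% → Pool A
Engineering: the out-of-state pool 58/174 = 33.3%, Pool A 61/131 = 46.6% → Pool A
Overall: the out-of-state pool 95/580 = 16.4%, Pool A 161/580 = 27.8% → Pool A
Pool A wins overall and in every department group — no reversal.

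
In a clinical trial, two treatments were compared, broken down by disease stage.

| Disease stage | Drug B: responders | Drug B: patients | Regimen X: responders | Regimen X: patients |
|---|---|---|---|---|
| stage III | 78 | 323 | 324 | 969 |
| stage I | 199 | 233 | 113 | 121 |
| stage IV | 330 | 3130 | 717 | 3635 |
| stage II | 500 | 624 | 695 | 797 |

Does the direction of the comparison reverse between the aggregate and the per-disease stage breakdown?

No

Stage III: Drug B 78/323 = 24.1%, Regimen X 324/969 = 33.4% → Regimen X
Stage I: Drug B 199/233 = 85.4%, Regimen X 113/121 = 93.4% → Regimen X
Stage IV: Drug B 330/3130 = 10.5%, Regimen X 717/3635 = 19.7% → Regimen X
Stage II: Drug B 500/624 = 80.1%, Regimen X 695/797 = 87.2% → Regimen X
Overall: Drug B 1107/4310 = 25.7%, Regimen X 1849/5522 = 33.5% → Regimen X
Regimen X wins overall and in every disease group — no reversal.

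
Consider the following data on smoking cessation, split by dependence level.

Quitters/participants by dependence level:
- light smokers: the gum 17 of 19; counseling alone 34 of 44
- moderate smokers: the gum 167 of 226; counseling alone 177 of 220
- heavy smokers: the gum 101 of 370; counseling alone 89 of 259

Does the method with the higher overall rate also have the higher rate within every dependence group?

No

Light smokers: the gum 17/19 = 89.5%, counseling alone 34/44 = 77.3% → the gum
Moderate smokers: the gum 167/226 = 73.9%, counseling alone 177/220 = 80.5% → counseling alone
Heavy smokers: the gum 101/370 = 27.3%, counseling alone 89/259 = 34.4% → counseling alone
Overall: the gum 285/615 = 46.3%, counseling alone 300/523 = 57.4% → counseling alone
Neither sweeps: the gum wins 1 of 3 groups, counseling alone wins 2. Counseling alone wins overall but not every group — no Simpson reversal.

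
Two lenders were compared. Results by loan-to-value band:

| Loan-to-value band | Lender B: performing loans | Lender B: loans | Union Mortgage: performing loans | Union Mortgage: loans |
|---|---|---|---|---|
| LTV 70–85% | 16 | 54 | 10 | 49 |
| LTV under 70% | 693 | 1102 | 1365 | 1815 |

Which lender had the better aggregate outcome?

LTV 70–85%: Lender B 16/54 = 29.6%, Union Mortgage 10/49 = 20.4% → Lender B
LTV under 70%: Lender B 693/1102 = 62.9%, Union Mortgage 1365/1815 = 75.2% → Union Mortgage
Overall: Lender B 709/1156 = 61.3%, Union Mortgage 1375/1864 = 73.8% → Union Mortgage
(Neither sweeps every loan-to-value group, but Union Mortgage has the higher pooled rate.)

Union Mortgage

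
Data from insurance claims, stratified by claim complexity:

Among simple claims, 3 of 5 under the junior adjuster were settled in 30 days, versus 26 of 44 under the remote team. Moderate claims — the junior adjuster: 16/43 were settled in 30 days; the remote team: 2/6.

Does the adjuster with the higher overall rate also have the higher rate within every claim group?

Simple: the junior adjuster 3/5 = 60.0%, the remote team 26/44 = 59.1% → the junior adjuster
Moderate: the junior adjuster 16/43 = 37.2%, the remote team 2/6 = 33.3% → the junior adjuster
Overall: the junior adjuster 19/48 = 39.6%, the remote team 28/50 = 56.0% → the remote team
The junior adjuster wins each claim group but the remote team wins overall — the comparison reverses. The junior adjuster's claims skew toward moderate, which has a lower base rate.

No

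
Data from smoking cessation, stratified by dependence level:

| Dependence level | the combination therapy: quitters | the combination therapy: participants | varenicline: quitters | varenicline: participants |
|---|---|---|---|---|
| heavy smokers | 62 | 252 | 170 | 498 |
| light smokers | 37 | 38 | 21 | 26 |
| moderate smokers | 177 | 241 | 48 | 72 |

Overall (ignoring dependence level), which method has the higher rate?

the combination therapy

Heavy smokers: the combination therapy 62/252 = 24.6%, varenicline 170/498 = 34.1% → varenicline
Light smokers: the combination therapy 37/38 = 97.4%, varenicline 21/26 = 80.8% → the combination therapy
Moderate smokers: the combination therapy 177/241 = 73.4%, varenicline 48/72 = 66.7% → the combination therapy
Overall: the combination therapy 276/531 = 52.0%, varenicline 239/596 = 40.1% → the combination therapy
(Neither sweeps every dependence group, but the combination therapy has the higher pooled rate.)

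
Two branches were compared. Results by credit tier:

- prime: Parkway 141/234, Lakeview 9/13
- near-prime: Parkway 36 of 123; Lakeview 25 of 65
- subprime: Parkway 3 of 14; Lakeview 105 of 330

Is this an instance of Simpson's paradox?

Prime: Parkway 141/234 = 60.3%, Lakeview 9/13 = 69.2% → Lakeview
Near-prime: Parkway 36/123 = 29.3%, Lakeview 25/65 = 38.5% → Lakeview
Subprime: Parkway 3/14 = 21.4%, Lakeview 105/330 = 31.8% → Lakeview
Overall: Parkway 180/371 = 48.5%, Lakeview 139/408 = 34.1% → Parkway
Lakeview wins each credit group but Parkway wins overall — the comparison reverses. Lakeview's applications skew toward subprime, which has a lower base rate.

Yes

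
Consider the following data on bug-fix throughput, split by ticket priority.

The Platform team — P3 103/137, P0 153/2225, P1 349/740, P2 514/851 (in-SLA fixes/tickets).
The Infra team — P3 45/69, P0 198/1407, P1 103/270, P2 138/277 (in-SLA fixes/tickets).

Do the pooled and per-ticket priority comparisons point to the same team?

P3: the Platform team 103/137 = 75.2%, the Infra team 45/69 = 65.2% → the Platform team
P0: the Platform team 153/2225 = 6.9%, the Infra team 198/1407 = 14.1% → the Infra team
P1: the Platform team 349/740 = 47.2%, the Infra team 103/270 = 38.1% → the Platform team
P2: the Platform team 514/851 = 60.4%, the Infra team 138/277 = 49.8% → the Platform team
Overall: the Platform team 1119/3953 = 28.3%, the Infra team 484/2023 = 23.9% → the Platform team
Neither sweeps: the Platform team wins 3 of 4 groups, the Infra team wins 1. The Platform team wins overall but not every group — no Simpson reversal.

No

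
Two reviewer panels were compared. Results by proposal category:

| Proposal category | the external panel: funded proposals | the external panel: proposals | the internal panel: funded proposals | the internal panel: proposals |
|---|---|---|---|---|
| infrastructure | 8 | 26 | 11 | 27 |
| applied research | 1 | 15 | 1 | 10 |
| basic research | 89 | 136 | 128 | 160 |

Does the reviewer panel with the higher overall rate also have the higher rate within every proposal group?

Yes

Infrastructure: the external panel 8/26 = 30.8%, the internal panel 11/27 = 40.7% → the internal panel
Applied research: the external panel 1/15 = 6.7%, the internal panel 1/10 = 10.0% → the internal panel
Basic research: the external panel 89/136 = 65.4%, the internal panel 128/160 = 80.0% → the internal panel
Overall: the external panel 98/177 = 55.4%, the internal panel 140/197 = 71.1% → the internal panel
The internal panel wins overall and in every proposal group — no reversal.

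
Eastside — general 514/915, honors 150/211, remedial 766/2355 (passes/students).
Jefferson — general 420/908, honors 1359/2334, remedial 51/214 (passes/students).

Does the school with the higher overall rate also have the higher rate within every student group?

No

General: Eastside 514/915 = 56.2%, Jefferson 420/908 = 46.3% → Eastside
Honors: Eastside 150/211 = 71.1%, Jefferson 1359/2334 = 58.2% → Eastside
Remedial: Eastside 766/2355 = 32.5%, Jefferson 51/214 = 23.8% → Eastside
Overall: Eastside 1430/3481 = 41.1%, Jefferson 1830/3456 = 53.0% → Jefferson
Eastside wins each student group but Jefferson wins overall — the comparison reverses. Eastside's students skew toward remedial, which has a lower base rate.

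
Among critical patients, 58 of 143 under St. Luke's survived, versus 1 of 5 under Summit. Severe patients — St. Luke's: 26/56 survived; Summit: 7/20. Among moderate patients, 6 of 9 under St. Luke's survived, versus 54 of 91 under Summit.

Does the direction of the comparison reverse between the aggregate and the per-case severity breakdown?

Yes

Critical: St. Luke's 58/143 = 40.6%, Summit 1/5 = 20.0% → St. Luke's
Severe: St. Luke's 26/56 = 46.4%, Summit 7/20 = 35.0% → St. Luke's
Moderate: St. Luke's 6/9 = 66.7%, Summit 54/91 = 59.3% → St. Luke's
Overall: St. Luke's 90/208 = 43.3%, Summit 62/116 = 53.4% → Summit
St. Luke's wins each case group but Summit wins overall — the comparison reverses. St. Luke's's patients skew toward critical, which has a lower base rate.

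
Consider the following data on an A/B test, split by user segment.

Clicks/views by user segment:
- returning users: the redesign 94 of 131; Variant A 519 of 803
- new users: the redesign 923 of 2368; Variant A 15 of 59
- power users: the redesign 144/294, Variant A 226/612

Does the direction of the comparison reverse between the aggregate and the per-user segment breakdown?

Yes

Returning users: the redesign 94/131 = 71.8%, Variant A 519/803 = 64.6% → the redesign
New users: the redesign 923/2368 = 39.0%, Variant A 15/59 = 25.4% → the redesign
Power users: the redesign 144/294 = 49.0%, Variant A 226/612 = 36.9% → the redesign
Overall: the redesign 1161/2793 = 41.6%, Variant A 760/1474 = 51.6% → Variant A
The redesign wins each user group but Variant A wins overall — the comparison reverses. The redesign's views skew toward new users, which has a lower base rate.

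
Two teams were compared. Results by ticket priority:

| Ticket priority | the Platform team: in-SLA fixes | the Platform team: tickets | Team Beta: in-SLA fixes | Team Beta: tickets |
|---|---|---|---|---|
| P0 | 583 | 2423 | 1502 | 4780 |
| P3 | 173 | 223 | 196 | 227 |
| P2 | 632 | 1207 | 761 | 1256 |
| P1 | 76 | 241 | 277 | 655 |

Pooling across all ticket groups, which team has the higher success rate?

P0: the Platform team 583/2423 = 24.1%, Team Beta 1502/4780 = 31.4% → Team Beta
P3: the Platform team 173/223 = 77.6%, Team Beta 196/227 = 86.3% → Team Beta
P2: the Platform team 632/1207 = 52.4%, Team Beta 761/1256 = 60.6% → Team Beta
P1: the Platform team 76/241 = 31.5%, Team Beta 277/655 = 42.3% → Team Beta
Overall: the Platform team 1464/4094 = 35.8%, Team Beta 2736/6918 = 39.5% → Team Beta

Team Beta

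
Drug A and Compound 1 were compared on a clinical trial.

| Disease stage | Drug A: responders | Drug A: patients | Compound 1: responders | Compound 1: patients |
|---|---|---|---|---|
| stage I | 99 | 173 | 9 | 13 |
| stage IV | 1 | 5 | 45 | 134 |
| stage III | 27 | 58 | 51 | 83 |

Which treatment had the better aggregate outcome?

Drug A

Stage I: Drug A 99/173 = 57.2%, Compound 1 9/13 = 69.2% → Compound 1
Stage IV: Drug A 1/5 = 20.0%, Compound 1 45/134 = 33.6% → Compound 1
Stage III: Drug A 27/58 = 46.6%, Compound 1 51/83 = 61.4% → Compound 1
Overall: Drug A 127/236 = 53.8%, Compound 1 105/230 = 45.7% → Drug A
(Compound 1 wins every disease group but Drug A wins overall — Compound 1's patients skew toward the low-rate stage IV group.)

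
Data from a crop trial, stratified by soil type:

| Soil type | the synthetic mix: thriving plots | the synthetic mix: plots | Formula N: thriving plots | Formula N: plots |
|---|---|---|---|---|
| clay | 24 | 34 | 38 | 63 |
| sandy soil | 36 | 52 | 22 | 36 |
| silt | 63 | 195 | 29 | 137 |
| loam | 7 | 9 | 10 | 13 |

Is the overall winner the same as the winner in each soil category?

Clay: the synthetic mix 24/34 = 70.6%, Formula N 38/63 = 60.3% → the synthetic mix
Sandy soil: the synthetic mix 36/52 = 69.2%, Formula N 22/36 = 61.1% → the synthetic mix
Silt: the synthetic mix 63/195 = 32.3%, Formula N 29/137 = 21.2% → the synthetic mix
Loam: the synthetic mix 7/9 = 77.8%, Formula N 10/13 = 76.9% → the synthetic mix
Overall: the synthetic mix 130/290 = 44.8%, Formula N 99/249 = 39.8% → the synthetic mix
The synthetic mix wins overall and in every soil group — no reversal.

Yes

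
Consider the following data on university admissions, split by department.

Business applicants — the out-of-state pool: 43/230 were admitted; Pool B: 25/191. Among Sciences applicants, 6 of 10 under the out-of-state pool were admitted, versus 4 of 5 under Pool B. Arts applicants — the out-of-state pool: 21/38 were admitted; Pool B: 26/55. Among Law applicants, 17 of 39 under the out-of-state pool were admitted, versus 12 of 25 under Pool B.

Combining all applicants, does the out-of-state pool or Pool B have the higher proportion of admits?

Business: the out-of-state pool 43/230 = 18.7%, Pool B 25/191 = 13.1% → the out-of-state pool
Sciences: the out-of-state pool 6/10 = 60.0%, Pool B 4/5 = 80.0% → Pool B
Arts: the out-of-state pool 21/38 = 55.3%, Pool B 26/55 = 47.3% → the out-of-state pool
Law: the out-of-state pool 17/39 = 43.6%, Pool B 12/25 = 48.0% → Pool B
Overall: the out-of-state pool 87/317 = 27.4%, Pool B 67/276 = 24.3% → the out-of-state pool
(Neither sweeps every department group, but the out-of-state pool has the higher pooled rate.)

the out-of-state pool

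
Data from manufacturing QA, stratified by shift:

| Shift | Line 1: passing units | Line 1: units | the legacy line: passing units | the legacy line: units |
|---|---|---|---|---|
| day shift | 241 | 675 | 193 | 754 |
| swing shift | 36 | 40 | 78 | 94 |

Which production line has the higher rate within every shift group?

Day shift: Line 1 241/675 = 35.7%, the legacy line 193/754 = 25.6% → Line 1
Swing shift: Line 1 36/40 = 90.0%, the legacy line 78/94 = 83.0% → Line 1
Line 1 has the higher rate in both groups.

Line 1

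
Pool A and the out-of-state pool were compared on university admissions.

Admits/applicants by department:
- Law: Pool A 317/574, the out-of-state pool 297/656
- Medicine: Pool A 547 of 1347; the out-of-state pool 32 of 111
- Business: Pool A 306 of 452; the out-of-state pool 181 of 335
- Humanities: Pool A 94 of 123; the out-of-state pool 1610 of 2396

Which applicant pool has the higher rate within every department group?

Law: Pool A 317/574 = 55.2%, the out-of-state pool 297/656 = 45.3% → Pool A
Medicine: Pool A 547/1347 = 40.6%, the out-of-state pool 32/111 = 28.8% → Pool A
Business: Pool A 306/452 = 67.7%, the out-of-state pool 181/335 = 54.0% → Pool A
Humanities: Pool A 94/123 = 76.4%, the out-of-state pool 1610/2396 = 67.2% → Pool A
Pool A has the higher rate in all 4 groups.

Pool A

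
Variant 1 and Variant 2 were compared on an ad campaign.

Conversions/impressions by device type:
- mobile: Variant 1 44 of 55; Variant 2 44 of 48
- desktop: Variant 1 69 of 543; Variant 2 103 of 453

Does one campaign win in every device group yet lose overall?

No

Mobile: Variant 1 44/55 = 80.0%, Variant 2 44/48 = 91.7% → Variant 2
Desktop: Variant 1 69/543 = 12.7%, Variant 2 103/453 = 22.7% → Variant 2
Overall: Variant 1 113/598 = 18.9%, Variant 2 147/501 = 29.3% → Variant 2
Variant 2 wins overall and in every device group — no reversal.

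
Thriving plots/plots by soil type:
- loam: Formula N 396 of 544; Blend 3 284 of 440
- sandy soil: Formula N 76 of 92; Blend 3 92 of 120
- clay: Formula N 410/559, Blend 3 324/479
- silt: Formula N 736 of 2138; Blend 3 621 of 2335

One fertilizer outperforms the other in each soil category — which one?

Formula N

Loam: Formula N 396/544 = 72.8%, Blend 3 284/440 = 64.5% → Formula N
Sandy soil: Formula N 76/92 = 82.6%, Blend 3 92/120 = 76.7% → Formula N
Clay: Formula N 410/559 = 73.3%, Blend 3 324/479 = 67.6% → Formula N
Silt: Formula N 736/2138 = 34.4%, Blend 3 621/2335 = 26.6% → Formula N
Formula N has the higher rate in all 4 groups.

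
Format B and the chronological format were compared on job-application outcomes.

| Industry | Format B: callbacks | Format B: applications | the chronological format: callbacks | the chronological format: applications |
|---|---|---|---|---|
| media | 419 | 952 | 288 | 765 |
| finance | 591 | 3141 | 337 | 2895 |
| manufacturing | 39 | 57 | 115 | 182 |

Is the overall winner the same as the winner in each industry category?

Media: Format B 419/952 = 44.0%, the chronological format 288/765 = 37.6% → Format B
Finance: Format B 591/3141 = 18.8%, the chronological format 337/2895 = 11.6% → Format B
Manufacturing: Format B 39/57 = 68.4%, the chronological format 115/182 = 63.2% → Format B
Overall: Format B 1049/4150 = 25.3%, the chronological format 740/3842 = 19.3% → Format B
Format B wins overall and in every industry group — no reversal.

Yes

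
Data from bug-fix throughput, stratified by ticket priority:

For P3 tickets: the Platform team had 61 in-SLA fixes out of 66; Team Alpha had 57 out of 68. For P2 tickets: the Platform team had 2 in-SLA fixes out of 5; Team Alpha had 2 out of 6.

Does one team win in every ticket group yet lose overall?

No

P3: the Platform team 61/66 = 92.4%, Team Alpha 57/68 = 83.8% → the Platform team
P2: the Platform team 2/5 = 40.0%, Team Alpha 2/6 = 33.3% → the Platform team
Overall: the Platform team 63/71 = 88.7%, Team Alpha 59/74 = 79.7% → the Platform team
The Platform team wins overall and in every ticket group — no reversal.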